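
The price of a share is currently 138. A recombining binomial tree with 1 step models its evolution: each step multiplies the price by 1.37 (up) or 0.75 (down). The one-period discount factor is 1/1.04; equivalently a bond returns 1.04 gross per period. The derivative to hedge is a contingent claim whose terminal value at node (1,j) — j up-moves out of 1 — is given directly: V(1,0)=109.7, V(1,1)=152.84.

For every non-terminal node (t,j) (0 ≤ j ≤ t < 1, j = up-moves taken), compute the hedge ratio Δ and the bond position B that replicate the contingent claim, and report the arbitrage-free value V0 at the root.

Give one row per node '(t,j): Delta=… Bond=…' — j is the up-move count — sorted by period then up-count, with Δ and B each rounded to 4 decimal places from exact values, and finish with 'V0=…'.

Risk-neutral probability p* = (R−d)/(u−d) = (1.04−0.75)/(1.37−0.75) = 0.4677.
Terminal values V(1,·): V(1,0)=109.7000, V(1,1)=152.8400
  t=0,j=0: stock 138.0000 → up 189.0600 (V=152.8400), down 103.5000 (V=109.7000). Price 124.8831; hedge Δ=0.5042, bond B=55.3024.
Each (Δ,B) replicates both successor values, so the strategy is self-financing and V0 is arbitrage-free.

(0,0): Delta=0.5042 Bond=55.3024
V0=124.8831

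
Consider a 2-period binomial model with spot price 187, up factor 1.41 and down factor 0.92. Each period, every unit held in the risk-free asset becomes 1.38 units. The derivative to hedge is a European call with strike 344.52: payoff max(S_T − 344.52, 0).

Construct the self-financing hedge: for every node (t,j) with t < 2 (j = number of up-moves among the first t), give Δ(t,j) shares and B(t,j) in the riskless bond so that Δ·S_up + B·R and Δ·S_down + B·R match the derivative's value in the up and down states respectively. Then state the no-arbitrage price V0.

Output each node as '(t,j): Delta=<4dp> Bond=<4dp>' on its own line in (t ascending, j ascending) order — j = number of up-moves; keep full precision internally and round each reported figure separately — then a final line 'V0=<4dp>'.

Risk-neutral probability p* = (R−d)/(u−d) = (1.38−0.92)/(1.41−0.92) = 0.9388.
Terminal values V(2,·): V(2,0)=0.0000, V(2,1)=0.0000, V(2,2)=27.2547
(1,0): S=172.0400. Δ = (V_up−V_dn)/(S_up−S_dn) = (0.0000−0.0000)/(242.5764−158.2768) = 0.0000. V = [p*·0.0000 + (1−p*)·0.0000]/1.38 = 0.0000. B = V − Δ·S = 0.0000.
(1,1): S=263.6700. Δ = (V_up−V_dn)/(S_up−S_dn) = (27.2547−0.0000)/(371.7747−242.5764) = 0.2110. V = [p*·27.2547 + (1−p*)·0.0000]/1.38 = 18.5406. B = V − Δ·S = -37.0812.
(0,0): S=187.0000. Δ = (V_up−V_dn)/(S_up−S_dn) = (18.5406−0.0000)/(263.6700−172.0400) = 0.2023. V = [p*·18.5406 + (1−p*)·0.0000]/1.38 = 12.6127. B = V − Δ·S = -25.2253.
The time-0 hedge costs 12.6127, which is the no-arbitrage price.

(0,0): Delta=0.2023 Bond=-25.2253
(1,0): Delta=0.0000 Bond=0.0000
(1,1): Delta=0.2110 Bond=-37.0812
V0=12.6127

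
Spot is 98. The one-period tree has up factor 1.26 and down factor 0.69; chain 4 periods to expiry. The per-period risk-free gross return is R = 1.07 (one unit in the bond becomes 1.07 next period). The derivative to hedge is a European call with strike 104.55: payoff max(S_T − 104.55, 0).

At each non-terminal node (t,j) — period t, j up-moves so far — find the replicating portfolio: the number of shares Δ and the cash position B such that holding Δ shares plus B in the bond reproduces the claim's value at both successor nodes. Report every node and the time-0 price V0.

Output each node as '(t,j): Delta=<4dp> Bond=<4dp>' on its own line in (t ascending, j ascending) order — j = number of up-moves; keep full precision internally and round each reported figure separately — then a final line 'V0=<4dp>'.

Risk-neutral probability p* = (R−d)/(u−d) = (1.07−0.69)/(1.26−0.69) = 0.6667.
Terminal payoffs: V(4,0)=0.0000, V(4,1)=0.0000, V(4,2)=0.0000, V(4,3)=30.7154, V(4,4)=142.4564
  t=3,j=0: stock 32.1939 → up 40.5643 (V=0.0000), down 22.2138 (V=0.0000). Price 0.0000; hedge Δ=0.0000, bond B=0.0000.
  t=3,j=1: stock 58.7888 → up 74.0739 (V=0.0000), down 40.5643 (V=0.0000). Price 0.0000; hedge Δ=0.0000, bond B=0.0000.
  t=3,j=2: stock 107.3535 → up 135.2654 (V=30.7154), down 74.0739 (V=0.0000). Price 19.1373; hedge Δ=0.5020, bond B=-34.7494.
  t=3,j=3: stock 196.0368 → up 247.0064 (V=142.4564), down 135.2654 (V=30.7154). Price 98.3266; hedge Δ=1.0000, bond B=-97.7103.
  t=2,j=0: stock 46.6578 → up 58.7888 (V=0.0000), down 32.1939 (V=0.0000). Price 0.0000; hedge Δ=0.0000, bond B=0.0000.
  t=2,j=1: stock 85.2012 → up 107.3535 (V=19.1373), down 58.7888 (V=0.0000). Price 11.9236; hedge Δ=0.3941, bond B=-21.6507.
  t=2,j=2: stock 155.5848 → up 196.0368 (V=98.3266), down 107.3535 (V=19.1373). Price 67.2244; hedge Δ=0.8929, bond B=-71.7040.
  t=1,j=0: stock 67.6200 → up 85.2012 (V=11.9236), down 46.6578 (V=0.0000). Price 7.4290; hedge Δ=0.3094, bond B=-13.4895.
  t=1,j=1: stock 123.4800 → up 155.5848 (V=67.2244), down 85.2012 (V=11.9236). Price 45.5989; hedge Δ=0.7857, bond B=-51.4202.
  t=0,j=0: stock 98.0000 → up 123.4800 (V=45.5989), down 67.6200 (V=7.4290). Price 30.7249; hedge Δ=0.6833, bond B=-36.2398.
The time-0 hedge costs 30.7249, which is the no-arbitrage price.

(0,0): Delta=0.6833 Bond=-36.2398
(1,0): Delta=0.3094 Bond=-13.4895
(1,1): Delta=0.7857 Bond=-51.4202
(2,0): Delta=0.0000 Bond=0.0000
(2,1): Delta=0.3941 Bond=-21.6507
(2,2): Delta=0.8929 Bond=-71.7040
(3,0): Delta=0.0000 Bond=0.0000
(3,1): Delta=0.0000 Bond=0.0000
(3,2): Delta=0.5020 Bond=-34.7494
(3,3): Delta=1.0000 Bond=-97.7103
V0=30.7249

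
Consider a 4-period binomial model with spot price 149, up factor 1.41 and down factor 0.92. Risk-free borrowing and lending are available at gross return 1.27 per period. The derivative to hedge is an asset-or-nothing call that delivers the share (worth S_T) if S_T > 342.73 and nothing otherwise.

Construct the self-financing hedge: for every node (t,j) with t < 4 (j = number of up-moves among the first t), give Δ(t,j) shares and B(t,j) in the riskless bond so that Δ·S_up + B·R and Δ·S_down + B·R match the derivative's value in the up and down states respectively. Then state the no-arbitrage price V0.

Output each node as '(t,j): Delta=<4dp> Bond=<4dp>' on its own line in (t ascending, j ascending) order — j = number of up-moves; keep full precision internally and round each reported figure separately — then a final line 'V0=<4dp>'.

(0,0): Delta=1.6224 Bond=-121.2845
(1,0): Delta=1.8097 Bond=-179.7033
(1,1): Delta=1.5735 Bond=-143.7626
(2,0): Delta=0.0000 Bond=0.0000
(2,1): Delta=2.2820 Bond=-319.5124
(2,2): Delta=1.3886 Bond=-127.8050
(3,0): Delta=0.0000 Bond=0.0000
(3,1): Delta=0.0000 Bond=0.0000
(3,2): Delta=2.8776 Bond=-568.0930
(3,3): Delta=1.0000 Bond=0.0000
V0=120.4510

No-arbitrage ⇒ martingale measure with p* = (R−d)/(u−d) = 0.7143.
At expiry t=4: V(4,0)=0.0000, V(4,1)=0.0000, V(4,2)=0.0000, V(4,3)=384.2655, V(4,4)=588.9287
(3,0): S=116.0245. Δ = (V_up−V_dn)/(S_up−S_dn) = (0.0000−0.0000)/(163.5946−106.7426) = 0.0000. V = [p*·0.0000 + (1−p*)·0.0000]/1.27 = 0.0000. B = V − Δ·S = 0.0000.
(3,1): S=177.8202. Δ = (V_up−V_dn)/(S_up−S_dn) = (0.0000−0.0000)/(250.7264−163.5946) = 0.0000. V = [p*·0.0000 + (1−p*)·0.0000]/1.27 = 0.0000. B = V − Δ·S = 0.0000.
(3,2): S=272.5287. Δ = (V_up−V_dn)/(S_up−S_dn) = (384.2655−0.0000)/(384.2655−250.7264) = 2.8776. V = [p*·384.2655 + (1−p*)·0.0000]/1.27 = 216.1223. B = V − Δ·S = -568.0930.
(3,3): S=417.6799. Δ = (V_up−V_dn)/(S_up−S_dn) = (588.9287−384.2655)/(588.9287−384.2655) = 1.0000. V = [p*·588.9287 + (1−p*)·384.2655]/1.27 = 417.6799. B = V − Δ·S = 0.0000.
(2,0): S=126.1136. Δ = (V_up−V_dn)/(S_up−S_dn) = (0.0000−0.0000)/(177.8202−116.0245) = 0.0000. V = [p*·0.0000 + (1−p*)·0.0000]/1.27 = 0.0000. B = V − Δ·S = 0.0000.
(2,1): S=193.2828. Δ = (V_up−V_dn)/(S_up−S_dn) = (216.1223−0.0000)/(272.5287−177.8202) = 2.2820. V = [p*·216.1223 + (1−p*)·0.0000]/1.27 = 121.5536. B = V − Δ·S = -319.5124.
(2,2): S=296.2269. Δ = (V_up−V_dn)/(S_up−S_dn) = (417.6799−216.1223)/(417.6799−272.5287) = 1.3886. V = [p*·417.6799 + (1−p*)·216.1223]/1.27 = 283.5370. B = V − Δ·S = -127.8050.
(1,0): S=137.0800. Δ = (V_up−V_dn)/(S_up−S_dn) = (121.5536−0.0000)/(193.2828−126.1136) = 1.8097. V = [p*·121.5536 + (1−p*)·0.0000]/1.27 = 68.3654. B = V − Δ·S = -179.7033.
(1,1): S=210.0900. Δ = (V_up−V_dn)/(S_up−S_dn) = (283.5370−121.5536)/(296.2269−193.2828) = 1.5735. V = [p*·283.5370 + (1−p*)·121.5536]/1.27 = 186.8158. B = V − Δ·S = -143.7626.
(0,0): S=149.0000. Δ = (V_up−V_dn)/(S_up−S_dn) = (186.8158−68.3654)/(210.0900−137.0800) = 1.6224. V = [p*·186.8158 + (1−p*)·68.3654]/1.27 = 120.4510. B = V − Δ·S = -121.2845.
Each (Δ,B) replicates both successor values, so the strategy is self-financing and V0 is arbitrage-free.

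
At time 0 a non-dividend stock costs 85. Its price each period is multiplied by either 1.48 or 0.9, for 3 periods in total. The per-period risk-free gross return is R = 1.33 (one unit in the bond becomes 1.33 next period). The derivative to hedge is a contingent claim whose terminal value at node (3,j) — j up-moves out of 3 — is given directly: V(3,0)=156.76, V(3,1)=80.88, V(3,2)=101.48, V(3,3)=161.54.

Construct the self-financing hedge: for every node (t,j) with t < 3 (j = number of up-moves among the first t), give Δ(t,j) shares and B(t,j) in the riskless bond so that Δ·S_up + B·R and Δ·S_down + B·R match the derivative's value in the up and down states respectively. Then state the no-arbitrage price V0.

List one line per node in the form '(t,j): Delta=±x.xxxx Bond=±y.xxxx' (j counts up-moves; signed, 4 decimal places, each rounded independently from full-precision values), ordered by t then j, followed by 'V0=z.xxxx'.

No-arbitrage ⇒ martingale measure with p* = (R−d)/(u−d) = 0.7414.
At expiry t=3: V(3,0)=156.7600, V(3,1)=80.8800, V(3,2)=101.4800, V(3,3)=161.5400
(2,0): S=68.8500. Δ = (V_up−V_dn)/(S_up−S_dn) = (80.8800−156.7600)/(101.8980−61.9650) = -1.9002. V = [p*·80.8800 + (1−p*)·156.7600]/1.33 = 75.5670. B = V − Δ·S = 206.3946.
(2,1): S=113.2200. Δ = (V_up−V_dn)/(S_up−S_dn) = (101.4800−80.8800)/(167.5656−101.8980) = 0.3137. V = [p*·101.4800 + (1−p*)·80.8800]/1.33 = 72.2950. B = V − Δ·S = 36.7778.
(2,2): S=186.1840. Δ = (V_up−V_dn)/(S_up−S_dn) = (161.5400−101.4800)/(275.5523−167.5656) = 0.5562. V = [p*·161.5400 + (1−p*)·101.4800]/1.33 = 109.7799. B = V − Δ·S = 6.2282.
(1,0): S=76.5000. Δ = (V_up−V_dn)/(S_up−S_dn) = (72.2950−75.5670)/(113.2200−68.8500) = -0.0737. V = [p*·72.2950 + (1−p*)·75.5670]/1.33 = 54.9934. B = V − Δ·S = 60.6348.
(1,1): S=125.8000. Δ = (V_up−V_dn)/(S_up−S_dn) = (109.7799−72.2950)/(186.1840−113.2200) = 0.5137. V = [p*·109.7799 + (1−p*)·72.2950]/1.33 = 75.2523. B = V − Δ·S = 10.6233.
(0,0): S=85.0000. Δ = (V_up−V_dn)/(S_up−S_dn) = (75.2523−54.9934)/(125.8000−76.5000) = 0.4109. V = [p*·75.2523 + (1−p*)·54.9934]/1.33 = 52.6413. B = V − Δ·S = 17.7122.
Check: Δ(0,0)·S0 + B(0,0) = 52.6413 = V0.

(0,0): Delta=0.4109 Bond=17.7122
(1,0): Delta=-0.0737 Bond=60.6348
(1,1): Delta=0.5137 Bond=10.6233
(2,0): Delta=-1.9002 Bond=206.3946
(2,1): Delta=0.3137 Bond=36.7778
(2,2): Delta=0.5562 Bond=6.2282
V0=52.6413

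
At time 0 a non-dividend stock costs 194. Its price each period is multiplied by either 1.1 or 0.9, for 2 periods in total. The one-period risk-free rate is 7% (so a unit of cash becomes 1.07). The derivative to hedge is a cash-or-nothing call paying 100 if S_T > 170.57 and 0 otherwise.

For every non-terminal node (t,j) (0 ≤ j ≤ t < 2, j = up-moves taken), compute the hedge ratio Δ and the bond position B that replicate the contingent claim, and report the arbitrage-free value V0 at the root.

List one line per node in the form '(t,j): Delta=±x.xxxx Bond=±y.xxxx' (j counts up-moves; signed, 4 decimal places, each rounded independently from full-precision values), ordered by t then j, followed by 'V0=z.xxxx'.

(0,0): Delta=0.3613 Bond=15.2852
(1,0): Delta=2.8637 Bond=-420.5607
(1,1): Delta=0.0000 Bond=93.4579
V0=85.3786

The replicating-portfolio and risk-neutral prices coincide; use p* = (1.07−0.9)/(1.1−0.9) = 0.8500 for the latter.
At expiry t=2: V(2,0)=0.0000, V(2,1)=100.0000, V(2,2)=100.0000
  t=1,j=0: stock 174.6000 → up 192.0600 (V=100.0000), down 157.1400 (V=0.0000). Price 79.4393; hedge Δ=2.8637, bond B=-420.5607.
  t=1,j=1: stock 213.4000 → up 234.7400 (V=100.0000), down 192.0600 (V=100.0000). Price 93.4579; hedge Δ=0.0000, bond B=93.4579.
  t=0,j=0: stock 194.0000 → up 213.4000 (V=93.4579), down 174.6000 (V=79.4393). Price 85.3786; hedge Δ=0.3613, bond B=15.2852.
Check: Δ(0,0)·S0 + B(0,0) = 85.3786 = V0.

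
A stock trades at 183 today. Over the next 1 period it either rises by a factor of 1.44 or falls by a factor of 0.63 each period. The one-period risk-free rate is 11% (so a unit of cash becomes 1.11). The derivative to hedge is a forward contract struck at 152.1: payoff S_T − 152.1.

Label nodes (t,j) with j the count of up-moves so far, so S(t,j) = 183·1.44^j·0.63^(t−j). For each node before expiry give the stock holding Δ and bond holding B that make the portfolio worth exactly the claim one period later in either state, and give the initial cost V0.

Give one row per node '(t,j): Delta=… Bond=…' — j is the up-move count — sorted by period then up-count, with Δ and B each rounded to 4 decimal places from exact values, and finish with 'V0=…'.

(0,0): Delta=1.0000 Bond=-137.0270
V0=45.9730

Risk-neutral probability p* = (R−d)/(u−d) = (1.11−0.63)/(1.44−0.63) = 0.5926.
Payoff layer (t=1): V(1,0)=-36.8100, V(1,1)=111.4200
Node (0,0) S=183.0000: V=(p*·111.4200+(1−p*)·-36.8100)/1.11=45.9730; Δ=(111.4200−-36.8100)/(263.5200−115.2900)=1.0000; B=V−Δ·S=-137.0270
Self-financing check: at every node Δ·S+B equals the discounted successor values.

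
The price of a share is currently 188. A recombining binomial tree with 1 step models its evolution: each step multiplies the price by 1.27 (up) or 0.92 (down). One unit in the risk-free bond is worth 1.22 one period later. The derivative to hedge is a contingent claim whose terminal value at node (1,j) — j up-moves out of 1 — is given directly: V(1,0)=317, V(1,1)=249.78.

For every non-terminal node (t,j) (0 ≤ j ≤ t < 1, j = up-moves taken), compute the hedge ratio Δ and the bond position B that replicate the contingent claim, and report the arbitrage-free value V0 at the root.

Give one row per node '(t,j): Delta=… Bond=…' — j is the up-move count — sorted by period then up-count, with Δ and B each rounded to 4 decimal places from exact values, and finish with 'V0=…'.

Risk-neutral probability p* = (R−d)/(u−d) = (1.22−0.92)/(1.27−0.92) = 0.8571.
Terminal payoffs: V(1,0)=317.0000, V(1,1)=249.7800
(0,0): S=188.0000. Δ = (V_up−V_dn)/(S_up−S_dn) = (249.7800−317.0000)/(238.7600−172.9600) = -1.0216. V = [p*·249.7800 + (1−p*)·317.0000]/1.22 = 212.6089. B = V − Δ·S = 404.6660.
The time-0 hedge costs 212.6089, which is the no-arbitrage price.

(0,0): Delta=-1.0216 Bond=404.6660
V0=212.6089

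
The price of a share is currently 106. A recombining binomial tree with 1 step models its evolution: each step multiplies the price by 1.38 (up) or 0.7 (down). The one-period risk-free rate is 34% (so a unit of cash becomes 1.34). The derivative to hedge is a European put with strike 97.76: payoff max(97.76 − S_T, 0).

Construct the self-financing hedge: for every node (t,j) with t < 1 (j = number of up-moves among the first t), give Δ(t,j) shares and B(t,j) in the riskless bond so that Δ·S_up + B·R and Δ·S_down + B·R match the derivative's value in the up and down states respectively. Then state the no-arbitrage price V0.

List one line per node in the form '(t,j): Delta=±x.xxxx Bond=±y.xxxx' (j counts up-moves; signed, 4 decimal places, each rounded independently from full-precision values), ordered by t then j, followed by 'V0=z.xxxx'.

(0,0): Delta=-0.3269 Bond=35.6813
V0=1.0342

No-arbitrage ⇒ martingale measure with p* = (R−d)/(u−d) = 0.9412.
Payoff layer (t=1): V(1,0)=23.5600, V(1,1)=0.0000
  t=0,j=0: stock 106.0000 → up 146.2800 (V=0.0000), down 74.2000 (V=23.5600). Price 1.0342; hedge Δ=-0.3269, bond B=35.6813.
Self-financing check: at every node Δ·S+B equals the discounted successor values.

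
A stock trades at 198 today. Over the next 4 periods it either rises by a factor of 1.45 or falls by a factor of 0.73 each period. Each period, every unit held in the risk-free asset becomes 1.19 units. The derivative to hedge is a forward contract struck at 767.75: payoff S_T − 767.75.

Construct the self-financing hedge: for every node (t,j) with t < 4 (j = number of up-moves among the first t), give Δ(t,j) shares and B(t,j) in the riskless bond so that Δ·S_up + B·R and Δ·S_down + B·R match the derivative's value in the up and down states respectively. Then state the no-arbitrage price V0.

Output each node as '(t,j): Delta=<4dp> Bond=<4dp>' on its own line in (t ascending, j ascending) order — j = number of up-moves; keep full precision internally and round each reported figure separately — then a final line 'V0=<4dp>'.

Under the risk-neutral measure, an up-move has probability p* = (R−d)/(u−d) = 0.6389 and values discount at R = 1.19.
Payoff layer (t=4): V(4,0)=-711.5215, V(4,1)=-656.0632, V(4,2)=-545.9064, V(4,3)=-327.1017, V(4,4)=107.5102
  t=3,j=0: stock 77.0254 → up 111.6868 (V=-656.0632), down 56.2285 (V=-711.5215). Price -568.1427; hedge Δ=1.0000, bond B=-645.1681.
  t=3,j=1: stock 152.9956 → up 221.8436 (V=-545.9064), down 111.6868 (V=-656.0632). Price -492.1725; hedge Δ=1.0000, bond B=-645.1681.
  t=3,j=2: stock 303.8954 → up 440.6483 (V=-327.1017), down 221.8436 (V=-545.9064). Price -341.2727; hedge Δ=1.0000, bond B=-645.1681.
  t=3,j=3: stock 603.6277 → up 875.2602 (V=107.5102), down 440.6483 (V=-327.1017). Price -41.5403; hedge Δ=1.0000, bond B=-645.1681.
  t=2,j=0: stock 105.5142 → up 152.9956 (V=-492.1725), down 77.0254 (V=-568.1427). Price -436.6438; hedge Δ=1.0000, bond B=-542.1580.
  t=2,j=1: stock 209.5830 → up 303.8953 (V=-341.2727), down 152.9956 (V=-492.1725). Price -332.5750; hedge Δ=1.0000, bond B=-542.1580.
  t=2,j=2: stock 416.2950 → up 603.6277 (V=-41.5403), down 303.8954 (V=-341.2727). Price -125.8630; hedge Δ=1.0000, bond B=-542.1580.
  t=1,j=0: stock 144.5400 → up 209.5830 (V=-332.5750), down 105.5142 (V=-436.6438). Price -311.0550; hedge Δ=1.0000, bond B=-455.5950.
  t=1,j=1: stock 287.1000 → up 416.2950 (V=-125.8630), down 209.5830 (V=-332.5750). Price -168.4950; hedge Δ=1.0000, bond B=-455.5950.
  t=0,j=0: stock 198.0000 → up 287.1000 (V=-168.4950), down 144.5400 (V=-311.0550). Price -184.8529; hedge Δ=1.0000, bond B=-382.8529.
Root portfolio cost Δ·198+B reproduces V0=-184.8529.

(0,0): Delta=1.0000 Bond=-382.8529
(1,0): Delta=1.0000 Bond=-455.5950
(1,1): Delta=1.0000 Bond=-455.5950
(2,0): Delta=1.0000 Bond=-542.1580
(2,1): Delta=1.0000 Bond=-542.1580
(2,2): Delta=1.0000 Bond=-542.1580
(3,0): Delta=1.0000 Bond=-645.1681
(3,1): Delta=1.0000 Bond=-645.1681
(3,2): Delta=1.0000 Bond=-645.1681
(3,3): Delta=1.0000 Bond=-645.1681
V0=-184.8529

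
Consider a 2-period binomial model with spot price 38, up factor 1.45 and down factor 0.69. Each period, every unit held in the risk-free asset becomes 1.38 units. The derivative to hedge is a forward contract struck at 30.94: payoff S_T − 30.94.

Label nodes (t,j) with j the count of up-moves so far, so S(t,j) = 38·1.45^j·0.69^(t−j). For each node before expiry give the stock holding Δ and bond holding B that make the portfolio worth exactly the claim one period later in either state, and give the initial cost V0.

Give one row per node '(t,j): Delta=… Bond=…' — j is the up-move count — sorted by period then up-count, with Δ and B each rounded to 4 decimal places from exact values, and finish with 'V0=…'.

Under the risk-neutral measure, an up-move has probability p* = (R−d)/(u−d) = 0.9079 and values discount at R = 1.38.
Terminal payoffs: V(2,0)=-12.8482, V(2,1)=7.0790, V(2,2)=48.9550
(1,0): S=26.2200. Δ = (V_up−V_dn)/(S_up−S_dn) = (7.0790−-12.8482)/(38.0190−18.0918) = 1.0000. V = [p*·7.0790 + (1−p*)·-12.8482]/1.38 = 3.7997. B = V − Δ·S = -22.4203.
(1,1): S=55.1000. Δ = (V_up−V_dn)/(S_up−S_dn) = (48.9550−7.0790)/(79.8950−38.0190) = 1.0000. V = [p*·48.9550 + (1−p*)·7.0790]/1.38 = 32.6797. B = V − Δ·S = -22.4203.
(0,0): S=38.0000. Δ = (V_up−V_dn)/(S_up−S_dn) = (32.6797−3.7997)/(55.1000−26.2200) = 1.0000. V = [p*·32.6797 + (1−p*)·3.7997]/1.38 = 21.7534. B = V − Δ·S = -16.2466.
Check: Δ(0,0)·S0 + B(0,0) = 21.7534 = V0.

(0,0): Delta=1.0000 Bond=-16.2466
(1,0): Delta=1.0000 Bond=-22.4203
(1,1): Delta=1.0000 Bond=-22.4203
V0=21.7534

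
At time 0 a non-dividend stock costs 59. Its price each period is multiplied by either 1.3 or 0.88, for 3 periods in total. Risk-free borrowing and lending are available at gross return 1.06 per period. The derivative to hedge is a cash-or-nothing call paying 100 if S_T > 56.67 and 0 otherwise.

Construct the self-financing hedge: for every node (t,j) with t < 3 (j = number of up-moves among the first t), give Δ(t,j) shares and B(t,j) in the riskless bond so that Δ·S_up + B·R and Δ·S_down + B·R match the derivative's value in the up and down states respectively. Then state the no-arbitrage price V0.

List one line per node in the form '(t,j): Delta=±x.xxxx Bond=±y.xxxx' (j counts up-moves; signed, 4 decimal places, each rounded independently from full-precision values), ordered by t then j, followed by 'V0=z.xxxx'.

(0,0): Delta=1.1728 Bond=-0.8976
(1,0): Delta=2.4721 Bond=-68.4147
(1,1): Delta=0.0000 Bond=88.9996
(2,0): Delta=5.2111 Bond=-197.6640
(2,1): Delta=0.0000 Bond=94.3396
(2,2): Delta=0.0000 Bond=94.3396
V0=68.2956

Under the risk-neutral measure, an up-move has probability p* = (R−d)/(u−d) = 0.4286 and values discount at R = 1.06.
Terminal payoffs: V(3,0)=0.0000, V(3,1)=100.0000, V(3,2)=100.0000, V(3,3)=100.0000
(2,0): S=45.6896. Δ = (V_up−V_dn)/(S_up−S_dn) = (100.0000−0.0000)/(59.3965−40.2068) = 5.2111. V = [p*·100.0000 + (1−p*)·0.0000]/1.06 = 40.4313. B = V − Δ·S = -197.6640.
(2,1): S=67.4960. Δ = (V_up−V_dn)/(S_up−S_dn) = (100.0000−100.0000)/(87.7448−59.3965) = 0.0000. V = [p*·100.0000 + (1−p*)·100.0000]/1.06 = 94.3396. B = V − Δ·S = 94.3396.
(2,2): S=99.7100. Δ = (V_up−V_dn)/(S_up−S_dn) = (100.0000−100.0000)/(129.6230−87.7448) = 0.0000. V = [p*·100.0000 + (1−p*)·100.0000]/1.06 = 94.3396. B = V − Δ·S = 94.3396.
(1,0): S=51.9200. Δ = (V_up−V_dn)/(S_up−S_dn) = (94.3396−40.4313)/(67.4960−45.6896) = 2.4721. V = [p*·94.3396 + (1−p*)·40.4313]/1.06 = 59.9385. B = V − Δ·S = -68.4147.
(1,1): S=76.7000. Δ = (V_up−V_dn)/(S_up−S_dn) = (94.3396−94.3396)/(99.7100−67.4960) = 0.0000. V = [p*·94.3396 + (1−p*)·94.3396]/1.06 = 88.9996. B = V − Δ·S = 88.9996.
(0,0): S=59.0000. Δ = (V_up−V_dn)/(S_up−S_dn) = (88.9996−59.9385)/(76.7000−51.9200) = 1.1728. V = [p*·88.9996 + (1−p*)·59.9385]/1.06 = 68.2956. B = V − Δ·S = -0.8976.
Self-financing check: at every node Δ·S+B equals the discounted successor values.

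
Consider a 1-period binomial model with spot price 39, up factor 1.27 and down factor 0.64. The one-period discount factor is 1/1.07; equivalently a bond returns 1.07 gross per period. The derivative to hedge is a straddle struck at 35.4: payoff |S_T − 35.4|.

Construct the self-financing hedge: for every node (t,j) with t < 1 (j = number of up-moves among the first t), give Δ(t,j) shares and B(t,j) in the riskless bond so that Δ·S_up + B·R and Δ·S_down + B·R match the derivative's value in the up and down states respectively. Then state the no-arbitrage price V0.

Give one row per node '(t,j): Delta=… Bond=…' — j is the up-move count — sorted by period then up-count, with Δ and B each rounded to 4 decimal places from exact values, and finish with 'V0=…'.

(0,0): Delta=0.1502 Bond=6.2537
V0=12.1108

Under the risk-neutral measure, an up-move has probability p* = (R−d)/(u−d) = 0.6825 and values discount at R = 1.07.
Payoff layer (t=1): V(1,0)=10.4400, V(1,1)=14.1300
Node (0,0) S=39.0000: V=(p*·14.1300+(1−p*)·10.4400)/1.07=12.1108; Δ=(14.1300−10.4400)/(49.5300−24.9600)=0.1502; B=V−Δ·S=6.2537
Self-financing check: at every node Δ·S+B equals the discounted successor values.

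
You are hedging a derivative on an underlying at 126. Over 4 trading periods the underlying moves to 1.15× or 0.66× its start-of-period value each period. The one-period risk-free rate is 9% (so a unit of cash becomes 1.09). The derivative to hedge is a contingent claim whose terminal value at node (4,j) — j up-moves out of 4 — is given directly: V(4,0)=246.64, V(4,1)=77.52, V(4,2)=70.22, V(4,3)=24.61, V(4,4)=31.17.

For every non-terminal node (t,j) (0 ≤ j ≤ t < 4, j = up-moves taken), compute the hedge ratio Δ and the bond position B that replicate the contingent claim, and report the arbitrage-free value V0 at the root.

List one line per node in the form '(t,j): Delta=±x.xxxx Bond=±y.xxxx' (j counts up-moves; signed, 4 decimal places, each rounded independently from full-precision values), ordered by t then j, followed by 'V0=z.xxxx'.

The replicating-portfolio and risk-neutral prices coincide; use p* = (1.09−0.66)/(1.15−0.66) = 0.8776 for the latter.
Terminal values V(4,·): V(4,0)=246.6400, V(4,1)=77.5200, V(4,2)=70.2200, V(4,3)=24.6100, V(4,4)=31.1700
Node (3,0) S=36.2245: V=(p*·77.5200+(1−p*)·246.6400)/1.09=90.1180; Δ=(77.5200−246.6400)/(41.6582−23.9082)=-9.5279; B=V−Δ·S=435.2608
Node (3,1) S=63.1184: V=(p*·70.2200+(1−p*)·77.5200)/1.09=65.2421; Δ=(70.2200−77.5200)/(72.5862−41.6582)=-0.2360; B=V−Δ·S=80.1400
Node (3,2) S=109.9791: V=(p*·24.6100+(1−p*)·70.2200)/1.09=27.7017; Δ=(24.6100−70.2200)/(126.4760−72.5862)=-0.8464; B=V−Δ·S=120.7834
Node (3,3) S=191.6302: V=(p*·31.1700+(1−p*)·24.6100)/1.09=27.8594; Δ=(31.1700−24.6100)/(220.3748−126.4760)=0.0699; B=V−Δ·S=14.4716
Node (2,0) S=54.8856: V=(p*·65.2421+(1−p*)·90.1180)/1.09=62.6496; Δ=(65.2421−90.1180)/(63.1184−36.2245)=-0.9250; B=V−Δ·S=113.4167
Node (2,1) S=95.6340: V=(p*·27.7017+(1−p*)·65.2421)/1.09=29.6317; Δ=(27.7017−65.2421)/(109.9791−63.1184)=-0.8011; B=V−Δ·S=106.2446
Node (2,2) S=166.6350: V=(p*·27.8594+(1−p*)·27.7017)/1.09=25.5414; Δ=(27.8594−27.7017)/(191.6302−109.9791)=0.0019; B=V−Δ·S=25.2196
Node (1,0) S=83.1600: V=(p*·29.6317+(1−p*)·62.6496)/1.09=30.8942; Δ=(29.6317−62.6496)/(95.6340−54.8856)=-0.8103; B=V−Δ·S=98.2778
Node (1,1) S=144.9000: V=(p*·25.5414+(1−p*)·29.6317)/1.09=23.8919; Δ=(25.5414−29.6317)/(166.6350−95.6340)=-0.0576; B=V−Δ·S=32.2395
Node (0,0) S=126.0000: V=(p*·23.8919+(1−p*)·30.8942)/1.09=22.7058; Δ=(23.8919−30.8942)/(144.9000−83.1600)=-0.1134; B=V−Δ·S=36.9962
Each (Δ,B) replicates both successor values, so the strategy is self-financing and V0 is arbitrage-free.

(0,0): Delta=-0.1134 Bond=36.9962
(1,0): Delta=-0.8103 Bond=98.2778
(1,1): Delta=-0.0576 Bond=32.2395
(2,0): Delta=-0.9250 Bond=113.4167
(2,1): Delta=-0.8011 Bond=106.2446
(2,2): Delta=0.0019 Bond=25.2196
(3,0): Delta=-9.5279 Bond=435.2608
(3,1): Delta=-0.2360 Bond=80.1400
(3,2): Delta=-0.8464 Bond=120.7834
(3,3): Delta=0.0699 Bond=14.4716
V0=22.7058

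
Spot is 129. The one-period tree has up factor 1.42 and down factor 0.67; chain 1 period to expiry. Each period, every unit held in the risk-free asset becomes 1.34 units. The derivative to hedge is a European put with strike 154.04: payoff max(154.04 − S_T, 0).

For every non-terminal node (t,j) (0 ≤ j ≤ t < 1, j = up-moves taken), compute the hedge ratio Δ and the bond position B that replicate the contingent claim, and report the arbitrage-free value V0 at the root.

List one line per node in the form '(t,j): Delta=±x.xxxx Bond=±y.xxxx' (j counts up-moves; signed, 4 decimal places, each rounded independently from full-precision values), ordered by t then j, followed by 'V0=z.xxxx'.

(0,0): Delta=-0.6988 Bond=95.5286
V0=5.3819

No-arbitrage ⇒ martingale measure with p* = (R−d)/(u−d) = 0.8933.
Terminal payoffs: V(1,0)=67.6100, V(1,1)=0.0000
  t=0,j=0: stock 129.0000 → up 183.1800 (V=0.0000), down 86.4300 (V=67.6100). Price 5.3819; hedge Δ=-0.6988, bond B=95.5286.
The time-0 hedge costs 5.3819, which is the no-arbitrage price.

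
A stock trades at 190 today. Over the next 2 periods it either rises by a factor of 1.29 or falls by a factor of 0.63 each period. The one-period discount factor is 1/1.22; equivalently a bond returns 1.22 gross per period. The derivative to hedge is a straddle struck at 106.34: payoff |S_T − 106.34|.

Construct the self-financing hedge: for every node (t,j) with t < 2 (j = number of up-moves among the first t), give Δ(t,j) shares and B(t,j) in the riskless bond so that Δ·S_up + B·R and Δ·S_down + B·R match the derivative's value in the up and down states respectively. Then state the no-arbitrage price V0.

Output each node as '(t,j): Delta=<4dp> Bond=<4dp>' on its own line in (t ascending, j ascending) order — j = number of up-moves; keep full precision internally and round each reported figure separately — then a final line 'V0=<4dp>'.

Risk-neutral probability p* = (R−d)/(u−d) = (1.22−0.63)/(1.29−0.63) = 0.8939.
At expiry t=2: V(2,0)=30.9290, V(2,1)=48.0730, V(2,2)=209.8390
  t=1,j=0: stock 119.7000 → up 154.4130 (V=48.0730), down 75.4110 (V=30.9290). Price 37.9137; hedge Δ=0.2170, bond B=11.9379.
  t=1,j=1: stock 245.1000 → up 316.1790 (V=209.8390), down 154.4130 (V=48.0730). Price 157.9361; hedge Δ=1.0000, bond B=-87.1639.
  t=0,j=0: stock 190.0000 → up 245.1000 (V=157.9361), down 119.7000 (V=37.9137). Price 119.0217; hedge Δ=0.9571, bond B=-62.8304.
Each (Δ,B) replicates both successor values, so the strategy is self-financing and V0 is arbitrage-free.

(0,0): Delta=0.9571 Bond=-62.8304
(1,0): Delta=0.2170 Bond=11.9379
(1,1): Delta=1.0000 Bond=-87.1639
V0=119.0217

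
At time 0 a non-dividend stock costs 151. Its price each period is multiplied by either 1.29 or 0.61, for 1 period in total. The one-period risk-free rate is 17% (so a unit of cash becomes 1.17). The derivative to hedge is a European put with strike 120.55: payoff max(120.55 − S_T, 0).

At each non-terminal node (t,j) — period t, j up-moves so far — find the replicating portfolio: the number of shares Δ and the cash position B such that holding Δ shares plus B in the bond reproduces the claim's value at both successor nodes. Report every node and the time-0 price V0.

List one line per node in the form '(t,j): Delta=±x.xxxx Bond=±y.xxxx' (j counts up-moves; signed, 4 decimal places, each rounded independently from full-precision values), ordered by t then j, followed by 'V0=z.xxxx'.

(0,0): Delta=-0.2770 Bond=46.1131
V0=4.2896

The replicating-portfolio and risk-neutral prices coincide; use p* = (1.17−0.61)/(1.29−0.61) = 0.8235 for the latter.
Terminal payoffs: V(1,0)=28.4400, V(1,1)=0.0000
  t=0,j=0: stock 151.0000 → up 194.7900 (V=0.0000), down 92.1100 (V=28.4400). Price 4.2896; hedge Δ=-0.2770, bond B=46.1131.
The time-0 hedge costs 4.2896, which is the no-arbitrage price.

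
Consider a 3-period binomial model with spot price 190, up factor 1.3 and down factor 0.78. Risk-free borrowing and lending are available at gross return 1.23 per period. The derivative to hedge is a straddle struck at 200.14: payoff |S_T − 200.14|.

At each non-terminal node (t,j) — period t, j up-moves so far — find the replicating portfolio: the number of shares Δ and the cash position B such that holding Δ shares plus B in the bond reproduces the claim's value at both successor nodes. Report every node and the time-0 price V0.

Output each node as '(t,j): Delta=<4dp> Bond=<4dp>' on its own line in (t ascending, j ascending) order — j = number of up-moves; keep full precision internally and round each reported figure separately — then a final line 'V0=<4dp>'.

(0,0): Delta=0.8300 Bond=-72.4374
(1,0): Delta=-0.0812 Bond=45.9427
(1,1): Delta=0.9150 Bond=-110.1044
(2,0): Delta=-1.0000 Bond=162.7154
(2,1): Delta=0.0045 Bond=39.9886
(2,2): Delta=1.0000 Bond=-162.7154
V0=85.2577

No-arbitrage ⇒ martingale measure with p* = (R−d)/(u−d) = 0.8654.
At expiry t=3: V(3,0)=109.9751, V(3,1)=49.8652, V(3,2)=50.3180, V(3,3)=217.2900
  t=2,j=0: stock 115.5960 → up 150.2748 (V=49.8652), down 90.1649 (V=109.9751). Price 47.1194; hedge Δ=-1.0000, bond B=162.7154.
  t=2,j=1: stock 192.6600 → up 250.4580 (V=50.3180), down 150.2748 (V=49.8652). Price 40.8594; hedge Δ=0.0045, bond B=39.9886.
  t=2,j=2: stock 321.1000 → up 417.4300 (V=217.2900), down 250.4580 (V=50.3180). Price 158.3846; hedge Δ=1.0000, bond B=-162.7154.
  t=1,j=0: stock 148.2000 → up 192.6600 (V=40.8594), down 115.5960 (V=47.1194). Price 33.9041; hedge Δ=-0.0812, bond B=45.9427.
  t=1,j=1: stock 247.0000 → up 321.1000 (V=158.3846), down 192.6600 (V=40.8594). Price 115.9056; hedge Δ=0.9150, bond B=-110.1044.
  t=0,j=0: stock 190.0000 → up 247.0000 (V=115.9056), down 148.2000 (V=33.9041). Price 85.2577; hedge Δ=0.8300, bond B=-72.4374.
Check: Δ(0,0)·S0 + B(0,0) = 85.2577 = V0.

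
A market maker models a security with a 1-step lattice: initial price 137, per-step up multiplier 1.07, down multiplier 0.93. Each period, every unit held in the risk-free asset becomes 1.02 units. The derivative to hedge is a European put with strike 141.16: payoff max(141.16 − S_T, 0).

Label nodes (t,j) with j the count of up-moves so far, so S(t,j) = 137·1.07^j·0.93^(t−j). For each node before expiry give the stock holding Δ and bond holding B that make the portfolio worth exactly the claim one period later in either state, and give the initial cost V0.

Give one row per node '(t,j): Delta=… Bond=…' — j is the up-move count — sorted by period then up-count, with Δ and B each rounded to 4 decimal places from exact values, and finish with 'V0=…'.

(0,0): Delta=-0.7169 Bond=103.0287
V0=4.8144

Under the risk-neutral measure, an up-move has probability p* = (R−d)/(u−d) = 0.6429 and values discount at R = 1.02.
Terminal payoffs: V(1,0)=13.7500, V(1,1)=0.0000
(0,0): S=137.0000. Δ = (V_up−V_dn)/(S_up−S_dn) = (0.0000−13.7500)/(146.5900−127.4100) = -0.7169. V = [p*·0.0000 + (1−p*)·13.7500]/1.02 = 4.8144. B = V − Δ·S = 103.0287.
The time-0 hedge costs 4.8144, which is the no-arbitrage price.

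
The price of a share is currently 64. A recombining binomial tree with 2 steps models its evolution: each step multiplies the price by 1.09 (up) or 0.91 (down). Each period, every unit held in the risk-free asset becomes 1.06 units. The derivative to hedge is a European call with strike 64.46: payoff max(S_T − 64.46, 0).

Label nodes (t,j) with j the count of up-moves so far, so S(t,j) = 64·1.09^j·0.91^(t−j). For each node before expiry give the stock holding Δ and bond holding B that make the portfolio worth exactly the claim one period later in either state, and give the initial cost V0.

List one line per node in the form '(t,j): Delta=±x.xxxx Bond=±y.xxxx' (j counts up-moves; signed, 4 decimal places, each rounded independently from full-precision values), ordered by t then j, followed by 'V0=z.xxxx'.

(0,0): Delta=0.7901 Bond=-43.4135
(1,0): Delta=0.0000 Bond=0.0000
(1,1): Delta=0.9221 Bond=-55.2219
V0=7.1561

Risk-neutral probability p* = (R−d)/(u−d) = (1.06−0.91)/(1.09−0.91) = 0.8333.
Payoff layer (t=2): V(2,0)=0.0000, V(2,1)=0.0000, V(2,2)=11.5784
(1,0): S=58.2400. Δ = (V_up−V_dn)/(S_up−S_dn) = (0.0000−0.0000)/(63.4816−52.9984) = 0.0000. V = [p*·0.0000 + (1−p*)·0.0000]/1.06 = 0.0000. B = V − Δ·S = 0.0000.
(1,1): S=69.7600. Δ = (V_up−V_dn)/(S_up−S_dn) = (11.5784−0.0000)/(76.0384−63.4816) = 0.9221. V = [p*·11.5784 + (1−p*)·0.0000]/1.06 = 9.1025. B = V − Δ·S = -55.2219.
(0,0): S=64.0000. Δ = (V_up−V_dn)/(S_up−S_dn) = (9.1025−0.0000)/(69.7600−58.2400) = 0.7901. V = [p*·9.1025 + (1−p*)·0.0000]/1.06 = 7.1561. B = V − Δ·S = -43.4135.
Self-financing check: at every node Δ·S+B equals the discounted successor values.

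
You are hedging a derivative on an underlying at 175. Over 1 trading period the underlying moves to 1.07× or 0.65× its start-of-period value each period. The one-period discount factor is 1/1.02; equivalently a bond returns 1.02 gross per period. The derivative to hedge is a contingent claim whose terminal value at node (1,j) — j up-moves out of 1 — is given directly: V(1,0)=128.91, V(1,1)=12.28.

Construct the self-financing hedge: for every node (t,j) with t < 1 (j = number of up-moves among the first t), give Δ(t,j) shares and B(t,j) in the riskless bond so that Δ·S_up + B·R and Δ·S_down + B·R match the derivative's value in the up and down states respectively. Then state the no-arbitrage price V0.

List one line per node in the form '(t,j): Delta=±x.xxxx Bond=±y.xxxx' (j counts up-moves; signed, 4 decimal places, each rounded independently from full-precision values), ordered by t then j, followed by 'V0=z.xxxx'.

Risk-neutral probability p* = (R−d)/(u−d) = (1.02−0.65)/(1.07−0.65) = 0.8810.
Terminal values V(1,·): V(1,0)=128.9100, V(1,1)=12.2800
  t=0,j=0: stock 175.0000 → up 187.2500 (V=12.2800), down 113.7500 (V=128.9100). Price 25.6515; hedge Δ=-1.5868, bond B=303.3420.
Check: Δ(0,0)·S0 + B(0,0) = 25.6515 = V0.

(0,0): Delta=-1.5868 Bond=303.3420
V0=25.6515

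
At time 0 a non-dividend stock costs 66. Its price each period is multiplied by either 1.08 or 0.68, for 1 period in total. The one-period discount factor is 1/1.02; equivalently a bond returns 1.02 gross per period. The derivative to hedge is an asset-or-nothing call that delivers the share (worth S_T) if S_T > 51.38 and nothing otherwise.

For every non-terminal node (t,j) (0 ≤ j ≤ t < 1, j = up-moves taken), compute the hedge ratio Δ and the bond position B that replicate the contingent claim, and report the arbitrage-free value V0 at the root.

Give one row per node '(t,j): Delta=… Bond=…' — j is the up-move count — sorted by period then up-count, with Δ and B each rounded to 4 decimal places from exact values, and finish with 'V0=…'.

Risk-neutral probability p* = (R−d)/(u−d) = (1.02−0.68)/(1.08−0.68) = 0.8500.
Terminal values V(1,·): V(1,0)=0.0000, V(1,1)=71.2800
  t=0,j=0: stock 66.0000 → up 71.2800 (V=71.2800), down 44.8800 (V=0.0000). Price 59.4000; hedge Δ=2.7000, bond B=-118.8000.
Each (Δ,B) replicates both successor values, so the strategy is self-financing and V0 is arbitrage-free.

(0,0): Delta=2.7000 Bond=-118.8000
V0=59.4000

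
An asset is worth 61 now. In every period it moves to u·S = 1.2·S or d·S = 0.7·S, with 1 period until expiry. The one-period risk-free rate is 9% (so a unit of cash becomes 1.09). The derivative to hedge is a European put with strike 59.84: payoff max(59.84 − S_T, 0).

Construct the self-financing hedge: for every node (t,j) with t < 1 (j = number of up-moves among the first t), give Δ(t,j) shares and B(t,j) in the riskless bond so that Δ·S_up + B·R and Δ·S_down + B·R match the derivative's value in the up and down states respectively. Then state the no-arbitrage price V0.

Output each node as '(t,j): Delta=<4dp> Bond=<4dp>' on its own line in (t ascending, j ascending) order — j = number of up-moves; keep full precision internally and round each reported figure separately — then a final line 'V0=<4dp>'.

(0,0): Delta=-0.5620 Bond=37.7394
V0=3.4594

Under the risk-neutral measure, an up-move has probability p* = (R−d)/(u−d) = 0.7800 and values discount at R = 1.09.
Terminal payoffs: V(1,0)=17.1400, V(1,1)=0.0000
Node (0,0) S=61.0000: V=(p*·0.0000+(1−p*)·17.1400)/1.09=3.4594; Δ=(0.0000−17.1400)/(73.2000−42.7000)=-0.5620; B=V−Δ·S=37.7394
The time-0 hedge costs 3.4594, which is the no-arbitrage price.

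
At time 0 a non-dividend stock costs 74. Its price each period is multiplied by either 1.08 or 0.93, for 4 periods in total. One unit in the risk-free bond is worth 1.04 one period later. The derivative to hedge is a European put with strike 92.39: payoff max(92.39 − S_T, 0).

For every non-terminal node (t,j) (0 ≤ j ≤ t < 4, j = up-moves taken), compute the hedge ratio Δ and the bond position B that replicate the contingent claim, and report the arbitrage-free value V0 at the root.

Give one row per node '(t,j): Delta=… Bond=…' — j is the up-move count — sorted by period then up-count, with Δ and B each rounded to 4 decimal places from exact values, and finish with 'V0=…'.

(0,0): Delta=-0.7383 Bond=61.6566
(1,0): Delta=-1.0000 Bond=82.1344
(1,1): Delta=-0.6563 Bond=57.5732
(2,0): Delta=-1.0000 Bond=85.4197
(2,1): Delta=-1.0000 Bond=85.4197
(2,2): Delta=-0.5487 Bond=50.5875
(3,0): Delta=-1.0000 Bond=88.8365
(3,1): Delta=-1.0000 Bond=88.8365
(3,2): Delta=-1.0000 Bond=88.8365
(3,3): Delta=-0.4074 Bond=39.4381
V0=7.0238

Risk-neutral probability p* = (R−d)/(u−d) = (1.04−0.93)/(1.08−0.93) = 0.7333.
Terminal payoffs: V(4,0)=37.0342, V(4,1)=28.1058, V(4,2)=17.7374, V(4,3)=5.6966, V(4,4)=0.0000
Node (3,0) S=59.5224: V=(p*·28.1058+(1−p*)·37.0342)/1.04=29.3141; Δ=(28.1058−37.0342)/(64.2842−55.3558)=-1.0000; B=V−Δ·S=88.8365
Node (3,1) S=69.1228: V=(p*·17.7374+(1−p*)·28.1058)/1.04=19.7137; Δ=(17.7374−28.1058)/(74.6526−64.2842)=-1.0000; B=V−Δ·S=88.8365
Node (3,2) S=80.2716: V=(p*·5.6966+(1−p*)·17.7374)/1.04=8.5649; Δ=(5.6966−17.7374)/(86.6934−74.6526)=-1.0000; B=V−Δ·S=88.8365
Node (3,3) S=93.2187: V=(p*·0.0000+(1−p*)·5.6966)/1.04=1.4607; Δ=(0.0000−5.6966)/(100.6762−86.6934)=-0.4074; B=V−Δ·S=39.4381
Node (2,0) S=64.0026: V=(p*·19.7137+(1−p*)·29.3141)/1.04=21.4171; Δ=(19.7137−29.3141)/(69.1228−59.5224)=-1.0000; B=V−Δ·S=85.4197
Node (2,1) S=74.3256: V=(p*·8.5649+(1−p*)·19.7137)/1.04=11.0941; Δ=(8.5649−19.7137)/(80.2716−69.1228)=-1.0000; B=V−Δ·S=85.4197
Node (2,2) S=86.3136: V=(p*·1.4607+(1−p*)·8.5649)/1.04=3.2261; Δ=(1.4607−8.5649)/(93.2187−80.2716)=-0.5487; B=V−Δ·S=50.5875
Node (1,0) S=68.8200: V=(p*·11.0941+(1−p*)·21.4171)/1.04=13.3144; Δ=(11.0941−21.4171)/(74.3256−64.0026)=-1.0000; B=V−Δ·S=82.1344
Node (1,1) S=79.9200: V=(p*·3.2261+(1−p*)·11.0941)/1.04=5.1195; Δ=(3.2261−11.0941)/(86.3136−74.3256)=-0.6563; B=V−Δ·S=57.5732
Node (0,0) S=74.0000: V=(p*·5.1195+(1−p*)·13.3144)/1.04=7.0238; Δ=(5.1195−13.3144)/(79.9200−68.8200)=-0.7383; B=V−Δ·S=61.6566
Root portfolio cost Δ·74+B reproduces V0=7.0238.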